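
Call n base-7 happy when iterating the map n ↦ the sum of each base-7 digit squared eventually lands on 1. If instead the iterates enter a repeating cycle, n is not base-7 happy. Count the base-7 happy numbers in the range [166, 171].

1

166: 166 → 38 → 34 → 52 → 10 → 10  — not base-7 happy
167: 167 → 49 → 1  — base-7 happy
168: 168 → 18 → 20 → 40 → 50 → 2 → 4 → 16 → 8 → 2  — not base-7 happy
169: 169 → 19 → 29 → 17 → 13 → 37 → 29  — not base-7 happy
170: 170 → 22 → 10 → 10  — not base-7 happy
171: 171 → 27 → 45 → 45  — not base-7 happy
base-7 happy: 167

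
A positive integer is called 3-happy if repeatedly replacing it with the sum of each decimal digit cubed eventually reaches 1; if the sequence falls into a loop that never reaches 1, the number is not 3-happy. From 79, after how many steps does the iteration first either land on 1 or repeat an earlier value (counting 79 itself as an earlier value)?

79 → 7³ + 9³ = 343 + 729 = 1072
1072 → 1³ + 0³ + 7³ + 2³ = 1 + 0 + 343 + 8 = 352
352 → 3³ + 5³ + 2³ = 27 + 125 + 8 = 160
160 → 1³ + 6³ + 0³ = 1 + 216 + 0 = 217
217 → 2³ + 1³ + 7³ = 8 + 1 + 343 = 352  — 352 repeats.
That took 5 steps.

5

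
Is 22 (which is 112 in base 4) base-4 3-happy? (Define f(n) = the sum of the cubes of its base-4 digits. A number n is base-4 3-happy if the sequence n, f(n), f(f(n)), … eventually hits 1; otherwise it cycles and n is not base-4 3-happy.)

base-4 3-happy

22 = (1,1,2)_4 → 1³ + 1³ + 2³ = 1 + 1 + 8 = 10
10 = (2,2)_4 → 2³ + 2³ = 8 + 8 = 16
16 = (1,0,0)_4 → 1³ + 0³ + 0³ = 1 + 0 + 0 = 1  — reached 1.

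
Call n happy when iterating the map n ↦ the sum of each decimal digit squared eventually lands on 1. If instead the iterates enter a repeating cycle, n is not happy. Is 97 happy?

97 → 130
130 → 10
10 → 1  — reached 1.

happy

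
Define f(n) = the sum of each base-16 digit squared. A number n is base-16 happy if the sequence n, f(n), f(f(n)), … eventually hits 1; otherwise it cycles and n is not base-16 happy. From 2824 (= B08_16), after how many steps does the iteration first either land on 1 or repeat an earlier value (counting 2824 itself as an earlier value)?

14

2824 = (11,0,8)_16 → 11² + 0² + 8² = 121 + 0 + 64 = 185
185 = (11,9)_16 → 11² + 9² = 121 + 81 = 202
202 = (12,10)_16 → 12² + 10² = 144 + 100 = 244
244 = (15,4)_16 → 15² + 4² = 225 + 16 = 241
241 = (15,1)_16 → 15² + 1² = 225 + 1 = 226
226 = (14,2)_16 → 14² + 2² = 196 + 4 = 200
200 = (12,8)_16 → 12² + 8² = 144 + 64 = 208
208 = (13,0)_16 → 13² + 0² = 169 + 0 = 169
169 = (10,9)_16 → 10² + 9² = 100 + 81 = 181
181 = (11,5)_16 → 11² + 5² = 121 + 25 = 146
146 = (9,2)_16 → 9² + 2² = 81 + 4 = 85
85 = (5,5)_16 → 5² + 5² = 25 + 25 = 50
50 = (3,2)_16 → 3² + 2² = 9 + 4 = 13
13 = (13)_16 → 13² = 169  — 169 repeats.
That took 14 steps.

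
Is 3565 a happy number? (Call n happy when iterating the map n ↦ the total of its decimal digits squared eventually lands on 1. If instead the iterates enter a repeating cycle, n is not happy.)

3565 → 3² + 5² + 6² + 5² = 95
95 → 9² + 5² = 106
106 → 1² + 0² + 6² = 37
37 → 3² + 7² = 58
58 → 5² + 8² = 89
89 → 8² + 9² = 145
145 → 1² + 4² + 5² = 42
42 → 4² + 2² = 20
20 → 2² + 0² = 4
4 → 4² = 16
16 → 1² + 6² = 37  — 37 already seen; the sequence cycles without reaching 1.

not happy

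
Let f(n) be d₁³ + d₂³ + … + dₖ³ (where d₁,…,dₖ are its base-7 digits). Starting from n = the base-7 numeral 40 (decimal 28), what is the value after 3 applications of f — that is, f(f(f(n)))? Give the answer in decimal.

28

28 = (4,0)_7 → 64
64 = (1,2,1)_7 → 10
10 = (1,3)_7 → 28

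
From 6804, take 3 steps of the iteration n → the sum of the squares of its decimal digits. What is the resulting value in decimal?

6804 → 6² + 8² + 0² + 4² = 36 + 64 + 0 + 16 = 116
116 → 1² + 1² + 6² = 1 + 1 + 36 = 38
38 → 3² + 8² = 9 + 64 = 73

73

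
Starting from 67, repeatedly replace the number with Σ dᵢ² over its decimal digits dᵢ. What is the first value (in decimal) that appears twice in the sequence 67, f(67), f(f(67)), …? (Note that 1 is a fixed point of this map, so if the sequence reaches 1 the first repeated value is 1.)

89

67 → 6² + 7² = 85
85 → 8² + 5² = 89
89 → 8² + 9² = 145
145 → 1² + 4² + 5² = 42
42 → 4² + 2² = 20
20 → 2² + 0² = 4
4 → 4² = 16
16 → 1² + 6² = 37
37 → 3² + 7² = 58
58 → 5² + 8² = 89  — 89 already appeared earlier.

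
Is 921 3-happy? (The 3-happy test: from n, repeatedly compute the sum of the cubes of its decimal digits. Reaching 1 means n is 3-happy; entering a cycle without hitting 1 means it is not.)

not 3-happy

921 → 9³ + 2³ + 1³ = 738
738 → 7³ + 3³ + 8³ = 882
882 → 8³ + 8³ + 2³ = 1032
1032 → 1³ + 0³ + 3³ + 2³ = 36
36 → 3³ + 6³ = 243
243 → 2³ + 4³ + 3³ = 99
99 → 9³ + 9³ = 1458
1458 → 1³ + 4³ + 5³ + 8³ = 702
702 → 7³ + 0³ + 2³ = 351
351 → 3³ + 5³ + 1³ = 153
153 → 1³ + 5³ + 3³ = 153  — 153 already seen; the sequence cycles without reaching 1.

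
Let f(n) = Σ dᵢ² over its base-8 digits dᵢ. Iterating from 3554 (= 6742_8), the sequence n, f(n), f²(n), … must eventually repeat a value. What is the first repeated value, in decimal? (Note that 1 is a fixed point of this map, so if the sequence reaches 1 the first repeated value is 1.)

1

3554 = (6,7,4,2)_8 → 6² + 7² + 4² + 2² = 105
105 = (1,5,1)_8 → 1² + 5² + 1² = 27
27 = (3,3)_8 → 3² + 3² = 18
18 = (2,2)_8 → 2² + 2² = 8
8 = (1,0)_8 → 1² + 0² = 1  — reached the fixed point 1.
1 → 1, so 1 is the first repeated value.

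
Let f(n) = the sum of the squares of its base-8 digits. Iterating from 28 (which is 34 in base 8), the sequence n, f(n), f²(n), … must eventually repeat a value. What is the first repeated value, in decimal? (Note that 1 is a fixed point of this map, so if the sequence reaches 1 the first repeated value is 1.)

28 = (3,4)_8 → 3² + 4² = 25
25 = (3,1)_8 → 3² + 1² = 10
10 = (1,2)_8 → 1² + 2² = 5
5 = (5)_8 → 5² = 25  — 25 already appeared earlier.

25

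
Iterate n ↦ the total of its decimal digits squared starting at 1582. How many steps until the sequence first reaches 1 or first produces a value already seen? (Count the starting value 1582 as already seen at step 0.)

1582 → 1² + 5² + 8² + 2² = 94
94 → 9² + 4² = 97
97 → 9² + 7² = 130
130 → 1² + 3² + 0² = 10
10 → 1² + 0² = 1  — reached 1.
That took 5 steps.

5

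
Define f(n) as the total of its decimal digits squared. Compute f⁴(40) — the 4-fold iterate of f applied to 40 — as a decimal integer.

89

40 → 4² + 0² = 16
16 → 1² + 6² = 37
37 → 3² + 7² = 58
58 → 5² + 8² = 89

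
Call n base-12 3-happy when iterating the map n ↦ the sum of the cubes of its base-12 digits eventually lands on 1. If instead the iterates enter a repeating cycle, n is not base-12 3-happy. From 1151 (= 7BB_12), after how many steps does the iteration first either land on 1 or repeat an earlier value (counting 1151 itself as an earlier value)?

1151 = (7,11,11)_12 → 7³ + 11³ + 11³ = 343 + 1331 + 1331 = 3005
3005 = (1,8,10,5)_12 → 1³ + 8³ + 10³ + 5³ = 1 + 512 + 1000 + 125 = 1638
1638 = (11,4,6)_12 → 11³ + 4³ + 6³ = 1331 + 64 + 216 = 1611
1611 = (11,2,3)_12 → 11³ + 2³ + 3³ = 1331 + 8 + 27 = 1366
1366 = (9,5,10)_12 → 9³ + 5³ + 10³ = 729 + 125 + 1000 = 1854
1854 = (1,0,10,6)_12 → 1³ + 0³ + 10³ + 6³ = 1 + 0 + 1000 + 216 = 1217
1217 = (8,5,5)_12 → 8³ + 5³ + 5³ = 512 + 125 + 125 = 762
762 = (5,3,6)_12 → 5³ + 3³ + 6³ = 125 + 27 + 216 = 368
368 = (2,6,8)_12 → 2³ + 6³ + 8³ = 8 + 216 + 512 = 736
736 = (5,1,4)_12 → 5³ + 1³ + 4³ = 125 + 1 + 64 = 190
190 = (1,3,10)_12 → 1³ + 3³ + 10³ = 1 + 27 + 1000 = 1028
1028 = (7,1,8)_12 → 7³ + 1³ + 8³ = 343 + 1 + 512 = 856
856 = (5,11,4)_12 → 5³ + 11³ + 4³ = 125 + 1331 + 64 = 1520
1520 = (10,6,8)_12 → 10³ + 6³ + 8³ = 1000 + 216 + 512 = 1728
1728 = (1,0,0,0)_12 → 1³ + 0³ + 0³ + 0³ = 1 + 0 + 0 + 0 = 1  — reached 1.
That took 15 steps.

15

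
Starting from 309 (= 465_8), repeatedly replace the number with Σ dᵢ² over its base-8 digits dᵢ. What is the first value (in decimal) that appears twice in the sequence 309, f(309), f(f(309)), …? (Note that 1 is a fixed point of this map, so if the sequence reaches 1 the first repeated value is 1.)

309 = (4,6,5)_8 → 4² + 6² + 5² = 77
77 = (1,1,5)_8 → 1² + 1² + 5² = 27
27 = (3,3)_8 → 3² + 3² = 18
18 = (2,2)_8 → 2² + 2² = 8
8 = (1,0)_8 → 1² + 0² = 1  — reached the fixed point 1.
1 → 1, so 1 is the first repeated value.

1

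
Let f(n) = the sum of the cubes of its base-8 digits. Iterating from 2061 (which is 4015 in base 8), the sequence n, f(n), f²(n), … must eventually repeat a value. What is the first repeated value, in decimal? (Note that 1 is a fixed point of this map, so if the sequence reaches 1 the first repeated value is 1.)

559

2061 = (4,0,1,5)_8 → 4³ + 0³ + 1³ + 5³ = 64 + 0 + 1 + 125 = 190
190 = (2,7,6)_8 → 2³ + 7³ + 6³ = 8 + 343 + 216 = 567
567 = (1,0,6,7)_8 → 1³ + 0³ + 6³ + 7³ = 1 + 0 + 216 + 343 = 560
560 = (1,0,6,0)_8 → 1³ + 0³ + 6³ + 0³ = 1 + 0 + 216 + 0 = 217
217 = (3,3,1)_8 → 3³ + 3³ + 1³ = 27 + 27 + 1 = 55
55 = (6,7)_8 → 6³ + 7³ = 216 + 343 = 559
559 = (1,0,5,7)_8 → 1³ + 0³ + 5³ + 7³ = 1 + 0 + 125 + 343 = 469
469 = (7,2,5)_8 → 7³ + 2³ + 5³ = 343 + 8 + 125 = 476
476 = (7,3,4)_8 → 7³ + 3³ + 4³ = 343 + 27 + 64 = 434
434 = (6,6,2)_8 → 6³ + 6³ + 2³ = 216 + 216 + 8 = 440
440 = (6,7,0)_8 → 6³ + 7³ + 0³ = 216 + 343 + 0 = 559  — 559 already appeared earlier.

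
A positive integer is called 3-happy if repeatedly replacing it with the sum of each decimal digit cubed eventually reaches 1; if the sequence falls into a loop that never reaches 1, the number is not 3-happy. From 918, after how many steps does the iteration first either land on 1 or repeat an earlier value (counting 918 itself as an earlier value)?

918 → 9³ + 1³ + 8³ = 729 + 1 + 512 = 1242
1242 → 1³ + 2³ + 4³ + 2³ = 1 + 8 + 64 + 8 = 81
81 → 8³ + 1³ = 512 + 1 = 513
513 → 5³ + 1³ + 3³ = 125 + 1 + 27 = 153
153 → 1³ + 5³ + 3³ = 1 + 125 + 27 = 153  — 153 repeats.
That took 5 steps.

5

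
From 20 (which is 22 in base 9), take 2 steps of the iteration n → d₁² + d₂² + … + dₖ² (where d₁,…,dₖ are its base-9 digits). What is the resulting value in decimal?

20 = (2,2)_9 → 2² + 2² = 4 + 4 = 8
8 = (8)_9 → 8² = 64

64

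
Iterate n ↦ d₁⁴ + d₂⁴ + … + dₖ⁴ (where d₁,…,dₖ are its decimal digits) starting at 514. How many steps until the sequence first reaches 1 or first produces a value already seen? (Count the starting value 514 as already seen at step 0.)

514 → 882
882 → 8208
8208 → 8208  — 8208 repeats.
That took 3 steps.

3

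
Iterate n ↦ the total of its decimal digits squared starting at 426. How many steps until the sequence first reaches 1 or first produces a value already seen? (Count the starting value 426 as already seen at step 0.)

11

426 → 4² + 2² + 6² = 16 + 4 + 36 = 56
56 → 5² + 6² = 25 + 36 = 61
61 → 6² + 1² = 36 + 1 = 37
37 → 3² + 7² = 9 + 49 = 58
58 → 5² + 8² = 25 + 64 = 89
89 → 8² + 9² = 64 + 81 = 145
145 → 1² + 4² + 5² = 1 + 16 + 25 = 42
42 → 4² + 2² = 16 + 4 = 20
20 → 2² + 0² = 4 + 0 = 4
4 → 4² = 16
16 → 1² + 6² = 1 + 36 = 37  — 37 repeats.
That took 11 steps.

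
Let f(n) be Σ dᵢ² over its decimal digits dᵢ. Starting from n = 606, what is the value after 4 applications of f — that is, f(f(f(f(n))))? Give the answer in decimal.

25

606 → 6² + 0² + 6² = 36 + 0 + 36 = 72
72 → 7² + 2² = 49 + 4 = 53
53 → 5² + 3² = 25 + 9 = 34
34 → 3² + 4² = 9 + 16 = 25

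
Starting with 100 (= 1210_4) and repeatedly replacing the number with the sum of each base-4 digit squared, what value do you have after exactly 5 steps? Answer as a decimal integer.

1

100 = (1,2,1,0)_4 → 1² + 2² + 1² + 0² = 6
6 = (1,2)_4 → 1² + 2² = 5
5 = (1,1)_4 → 1² + 1² = 2
2 = (2)_4 → 2² = 4
4 = (1,0)_4 → 1² + 0² = 1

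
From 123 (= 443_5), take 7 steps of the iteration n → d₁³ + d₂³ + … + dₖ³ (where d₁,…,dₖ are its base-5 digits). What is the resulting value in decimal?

123 = (4,4,3)_5 → 4³ + 4³ + 3³ = 64 + 64 + 27 = 155
155 = (1,1,1,0)_5 → 1³ + 1³ + 1³ + 0³ = 1 + 1 + 1 + 0 = 3
3 = (3)_5 → 3³ = 27
27 = (1,0,2)_5 → 1³ + 0³ + 2³ = 1 + 0 + 8 = 9
9 = (1,4)_5 → 1³ + 4³ = 1 + 64 = 65
65 = (2,3,0)_5 → 2³ + 3³ + 0³ = 8 + 27 + 0 = 35
35 = (1,2,0)_5 → 1³ + 2³ + 0³ = 1 + 8 + 0 = 9

9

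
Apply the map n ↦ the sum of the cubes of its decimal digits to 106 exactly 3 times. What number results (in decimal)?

160

106 → 217
217 → 352
352 → 160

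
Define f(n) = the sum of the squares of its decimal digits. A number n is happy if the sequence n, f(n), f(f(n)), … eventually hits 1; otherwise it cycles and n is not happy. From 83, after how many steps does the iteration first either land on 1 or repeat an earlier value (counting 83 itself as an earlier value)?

83 → 73
73 → 58
58 → 89
89 → 145
145 → 42
42 → 20
20 → 4
4 → 16
16 → 37
37 → 58  — 58 repeats.
That took 10 steps.

10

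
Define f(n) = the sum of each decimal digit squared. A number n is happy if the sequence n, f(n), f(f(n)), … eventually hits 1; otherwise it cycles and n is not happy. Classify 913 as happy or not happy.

913 → 9² + 1² + 3² = 81 + 1 + 9 = 91
91 → 9² + 1² = 81 + 1 = 82
82 → 8² + 2² = 64 + 4 = 68
68 → 6² + 8² = 36 + 64 = 100
100 → 1² + 0² + 0² = 1 + 0 + 0 = 1  — reached 1.

happy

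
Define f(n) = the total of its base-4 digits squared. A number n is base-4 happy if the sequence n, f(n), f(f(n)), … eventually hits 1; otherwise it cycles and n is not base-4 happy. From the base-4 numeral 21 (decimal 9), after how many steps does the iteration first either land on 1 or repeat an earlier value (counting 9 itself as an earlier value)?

9 = (2,1)_4 → 2² + 1² = 5
5 = (1,1)_4 → 1² + 1² = 2
2 = (2)_4 → 2² = 4
4 = (1,0)_4 → 1² + 0² = 1  — reached 1.
That took 4 steps.

4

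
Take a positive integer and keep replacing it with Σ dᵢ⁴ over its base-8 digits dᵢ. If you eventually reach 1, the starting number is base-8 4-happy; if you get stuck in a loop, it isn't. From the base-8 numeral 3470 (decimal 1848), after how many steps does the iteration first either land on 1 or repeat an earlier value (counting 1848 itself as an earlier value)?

1848 = (3,4,7,0)_8 → 3⁴ + 4⁴ + 7⁴ + 0⁴ = 81 + 256 + 2401 + 0 = 2738
2738 = (5,2,6,2)_8 → 5⁴ + 2⁴ + 6⁴ + 2⁴ = 625 + 16 + 1296 + 16 = 1953
1953 = (3,6,4,1)_8 → 3⁴ + 6⁴ + 4⁴ + 1⁴ = 81 + 1296 + 256 + 1 = 1634
1634 = (3,1,4,2)_8 → 3⁴ + 1⁴ + 4⁴ + 2⁴ = 81 + 1 + 256 + 16 = 354
354 = (5,4,2)_8 → 5⁴ + 4⁴ + 2⁴ = 625 + 256 + 16 = 897
897 = (1,6,0,1)_8 → 1⁴ + 6⁴ + 0⁴ + 1⁴ = 1 + 1296 + 0 + 1 = 1298
1298 = (2,4,2,2)_8 → 2⁴ + 4⁴ + 2⁴ + 2⁴ = 16 + 256 + 16 + 16 = 304
304 = (4,6,0)_8 → 4⁴ + 6⁴ + 0⁴ = 256 + 1296 + 0 = 1552
1552 = (3,0,2,0)_8 → 3⁴ + 0⁴ + 2⁴ + 0⁴ = 81 + 0 + 16 + 0 = 97
97 = (1,4,1)_8 → 1⁴ + 4⁴ + 1⁴ = 1 + 256 + 1 = 258
258 = (4,0,2)_8 → 4⁴ + 0⁴ + 2⁴ = 256 + 0 + 16 = 272
272 = (4,2,0)_8 → 4⁴ + 2⁴ + 0⁴ = 256 + 16 + 0 = 272  — 272 repeats.
That took 12 steps.

12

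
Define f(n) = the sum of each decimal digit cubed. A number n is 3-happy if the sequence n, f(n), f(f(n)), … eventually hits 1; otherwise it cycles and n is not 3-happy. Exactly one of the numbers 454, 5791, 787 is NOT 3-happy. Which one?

454

454: 454 → 253 → 160 → 217 → 352 → 160  — repeats 160 (not 3-happy)
5791: 5791 → 1198 → 1243 → 100 → 1  — reaches 1 (3-happy)
787: 787 → 1198 → 1243 → 100 → 1  — reaches 1 (3-happy)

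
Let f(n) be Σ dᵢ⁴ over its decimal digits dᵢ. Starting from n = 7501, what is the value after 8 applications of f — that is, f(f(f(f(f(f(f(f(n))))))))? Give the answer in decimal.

1138

7501 → 7⁴ + 5⁴ + 0⁴ + 1⁴ = 3027
3027 → 3⁴ + 0⁴ + 2⁴ + 7⁴ = 2498
2498 → 2⁴ + 4⁴ + 9⁴ + 8⁴ = 10929
10929 → 1⁴ + 0⁴ + 9⁴ + 2⁴ + 9⁴ = 13139
13139 → 1⁴ + 3⁴ + 1⁴ + 3⁴ + 9⁴ = 6725
6725 → 6⁴ + 7⁴ + 2⁴ + 5⁴ = 4338
4338 → 4⁴ + 3⁴ + 3⁴ + 8⁴ = 4514
4514 → 4⁴ + 5⁴ + 1⁴ + 4⁴ = 1138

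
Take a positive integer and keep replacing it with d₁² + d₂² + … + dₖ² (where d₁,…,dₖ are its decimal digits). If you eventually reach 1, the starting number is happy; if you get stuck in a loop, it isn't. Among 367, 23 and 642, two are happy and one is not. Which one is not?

642

367: 367 → 94 → 97 → 130 → 10 → 1  — reaches 1 (happy)
23: 23 → 13 → 10 → 1  — reaches 1 (happy)
642: 642 → 56 → 61 → 37 → 58 → 89 → 145 → 42 → 20 → 4 → 16 → 37  — repeats 37 (not happy)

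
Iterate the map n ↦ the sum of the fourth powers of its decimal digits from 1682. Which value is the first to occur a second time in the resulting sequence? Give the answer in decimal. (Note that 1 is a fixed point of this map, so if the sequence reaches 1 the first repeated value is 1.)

1682 → 1⁴ + 6⁴ + 8⁴ + 2⁴ = 5409
5409 → 5⁴ + 4⁴ + 0⁴ + 9⁴ = 7442
7442 → 7⁴ + 4⁴ + 4⁴ + 2⁴ = 2929
2929 → 2⁴ + 9⁴ + 2⁴ + 9⁴ = 13154
13154 → 1⁴ + 3⁴ + 1⁴ + 5⁴ + 4⁴ = 964
964 → 9⁴ + 6⁴ + 4⁴ = 8113
8113 → 8⁴ + 1⁴ + 1⁴ + 3⁴ = 4179
4179 → 4⁴ + 1⁴ + 7⁴ + 9⁴ = 9219
9219 → 9⁴ + 2⁴ + 1⁴ + 9⁴ = 13139
13139 → 1⁴ + 3⁴ + 1⁴ + 3⁴ + 9⁴ = 6725
6725 → 6⁴ + 7⁴ + 2⁴ + 5⁴ = 4338
4338 → 4⁴ + 3⁴ + 3⁴ + 8⁴ = 4514
4514 → 4⁴ + 5⁴ + 1⁴ + 4⁴ = 1138
1138 → 1⁴ + 1⁴ + 3⁴ + 8⁴ = 4179  — 4179 already appeared earlier.

4179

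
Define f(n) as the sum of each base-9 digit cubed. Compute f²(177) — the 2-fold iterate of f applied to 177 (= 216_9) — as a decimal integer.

351

177 = (2,1,6)_9 → 225
225 = (2,7,0)_9 → 351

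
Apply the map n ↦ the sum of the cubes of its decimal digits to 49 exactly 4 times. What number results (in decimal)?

919

49 → 793
793 → 1099
1099 → 1459
1459 → 919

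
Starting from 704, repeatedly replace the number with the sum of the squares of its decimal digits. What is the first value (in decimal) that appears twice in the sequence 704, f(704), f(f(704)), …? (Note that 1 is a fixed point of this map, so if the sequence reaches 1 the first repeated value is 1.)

37

704 → 65
65 → 61
61 → 37
37 → 58
58 → 89
89 → 145
145 → 42
42 → 20
20 → 4
4 → 16
16 → 37  — 37 already appeared earlier.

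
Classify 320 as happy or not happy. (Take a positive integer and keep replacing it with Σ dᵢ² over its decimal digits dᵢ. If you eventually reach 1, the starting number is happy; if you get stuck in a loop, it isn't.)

happy

320 → 3² + 2² + 0² = 13
13 → 1² + 3² = 10
10 → 1² + 0² = 1  — reached 1.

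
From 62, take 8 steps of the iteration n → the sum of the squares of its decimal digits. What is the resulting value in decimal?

62 → 40
40 → 16
16 → 37
37 → 58
58 → 89
89 → 145
145 → 42
42 → 20

20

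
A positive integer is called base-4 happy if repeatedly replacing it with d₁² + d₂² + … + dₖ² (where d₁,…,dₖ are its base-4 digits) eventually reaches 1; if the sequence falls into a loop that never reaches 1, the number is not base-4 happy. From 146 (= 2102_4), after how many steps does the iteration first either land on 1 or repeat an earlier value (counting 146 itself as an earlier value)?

146 = (2,1,0,2)_4 → 2² + 1² + 0² + 2² = 9
9 = (2,1)_4 → 2² + 1² = 5
5 = (1,1)_4 → 1² + 1² = 2
2 = (2)_4 → 2² = 4
4 = (1,0)_4 → 1² + 0² = 1  — reached 1.
That took 5 steps.

5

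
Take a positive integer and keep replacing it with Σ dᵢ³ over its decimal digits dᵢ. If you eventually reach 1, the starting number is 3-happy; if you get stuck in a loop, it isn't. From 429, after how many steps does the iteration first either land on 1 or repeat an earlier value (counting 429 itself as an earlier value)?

4

429 → 4³ + 2³ + 9³ = 64 + 8 + 729 = 801
801 → 8³ + 0³ + 1³ = 512 + 0 + 1 = 513
513 → 5³ + 1³ + 3³ = 125 + 1 + 27 = 153
153 → 1³ + 5³ + 3³ = 1 + 125 + 27 = 153  — 153 repeats.
That took 4 steps.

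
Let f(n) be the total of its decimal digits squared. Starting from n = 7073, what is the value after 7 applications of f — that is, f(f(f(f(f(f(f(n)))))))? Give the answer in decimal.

145

7073 → 107
107 → 50
50 → 25
25 → 29
29 → 85
85 → 89
89 → 145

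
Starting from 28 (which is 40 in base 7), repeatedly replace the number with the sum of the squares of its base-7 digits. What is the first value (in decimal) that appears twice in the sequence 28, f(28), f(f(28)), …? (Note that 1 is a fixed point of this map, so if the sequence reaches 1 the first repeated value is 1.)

16

28 = (4,0)_7 → 16
16 = (2,2)_7 → 8
8 = (1,1)_7 → 2
2 = (2)_7 → 4
4 = (4)_7 → 16  — 16 already appeared earlier.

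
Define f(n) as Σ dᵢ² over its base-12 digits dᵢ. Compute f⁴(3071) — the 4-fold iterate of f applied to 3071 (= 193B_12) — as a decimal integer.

50

3071 = (1,9,3,11)_12 → 212
212 = (1,5,8)_12 → 90
90 = (7,6)_12 → 85
85 = (7,1)_12 → 50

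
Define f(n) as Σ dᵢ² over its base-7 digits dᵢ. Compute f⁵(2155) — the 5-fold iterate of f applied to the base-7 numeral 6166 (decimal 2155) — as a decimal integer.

2155 = (6,1,6,6)_7 → 6² + 1² + 6² + 6² = 109
109 = (2,1,4)_7 → 2² + 1² + 4² = 21
21 = (3,0)_7 → 3² + 0² = 9
9 = (1,2)_7 → 1² + 2² = 5
5 = (5)_7 → 5² = 25

25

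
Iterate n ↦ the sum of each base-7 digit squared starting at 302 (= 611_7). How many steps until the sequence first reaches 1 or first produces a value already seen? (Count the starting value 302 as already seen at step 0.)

5

302 = (6,1,1)_7 → 6² + 1² + 1² = 36 + 1 + 1 = 38
38 = (5,3)_7 → 5² + 3² = 25 + 9 = 34
34 = (4,6)_7 → 4² + 6² = 16 + 36 = 52
52 = (1,0,3)_7 → 1² + 0² + 3² = 1 + 0 + 9 = 10
10 = (1,3)_7 → 1² + 3² = 1 + 9 = 10  — 10 repeats.
That took 5 steps.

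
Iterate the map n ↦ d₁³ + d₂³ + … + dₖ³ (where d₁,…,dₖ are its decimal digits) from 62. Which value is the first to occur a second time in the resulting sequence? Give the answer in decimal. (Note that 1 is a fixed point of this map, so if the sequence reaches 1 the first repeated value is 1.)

62 → 6³ + 2³ = 224
224 → 2³ + 2³ + 4³ = 80
80 → 8³ + 0³ = 512
512 → 5³ + 1³ + 2³ = 134
134 → 1³ + 3³ + 4³ = 92
92 → 9³ + 2³ = 737
737 → 7³ + 3³ + 7³ = 713
713 → 7³ + 1³ + 3³ = 371
371 → 3³ + 7³ + 1³ = 371  — 371 already appeared earlier.

371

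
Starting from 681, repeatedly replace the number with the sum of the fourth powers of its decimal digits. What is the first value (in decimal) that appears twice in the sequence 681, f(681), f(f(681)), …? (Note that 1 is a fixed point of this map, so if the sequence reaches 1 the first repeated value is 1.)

13139

681 → 6⁴ + 8⁴ + 1⁴ = 1296 + 4096 + 1 = 5393
5393 → 5⁴ + 3⁴ + 9⁴ + 3⁴ = 625 + 81 + 6561 + 81 = 7348
7348 → 7⁴ + 3⁴ + 4⁴ + 8⁴ = 2401 + 81 + 256 + 4096 = 6834
6834 → 6⁴ + 8⁴ + 3⁴ + 4⁴ = 1296 + 4096 + 81 + 256 = 5729
5729 → 5⁴ + 7⁴ + 2⁴ + 9⁴ = 625 + 2401 + 16 + 6561 = 9603
9603 → 9⁴ + 6⁴ + 0⁴ + 3⁴ = 6561 + 1296 + 0 + 81 = 7938
7938 → 7⁴ + 9⁴ + 3⁴ + 8⁴ = 2401 + 6561 + 81 + 4096 = 13139
13139 → 1⁴ + 3⁴ + 1⁴ + 3⁴ + 9⁴ = 1 + 81 + 1 + 81 + 6561 = 6725
6725 → 6⁴ + 7⁴ + 2⁴ + 5⁴ = 1296 + 2401 + 16 + 625 = 4338
4338 → 4⁴ + 3⁴ + 3⁴ + 8⁴ = 256 + 81 + 81 + 4096 = 4514
4514 → 4⁴ + 5⁴ + 1⁴ + 4⁴ = 256 + 625 + 1 + 256 = 1138
1138 → 1⁴ + 1⁴ + 3⁴ + 8⁴ = 1 + 1 + 81 + 4096 = 4179
4179 → 4⁴ + 1⁴ + 7⁴ + 9⁴ = 256 + 1 + 2401 + 6561 = 9219
9219 → 9⁴ + 2⁴ + 1⁴ + 9⁴ = 6561 + 16 + 1 + 6561 = 13139  — 13139 already appeared earlier.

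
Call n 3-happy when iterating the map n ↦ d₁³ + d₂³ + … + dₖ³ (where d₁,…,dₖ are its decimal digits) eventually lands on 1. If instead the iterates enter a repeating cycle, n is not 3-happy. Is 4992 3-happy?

not 3-happy

4992 → 4³ + 9³ + 9³ + 2³ = 1530
1530 → 1³ + 5³ + 3³ + 0³ = 153
153 → 1³ + 5³ + 3³ = 153  — 153 already seen; the sequence cycles without reaching 1.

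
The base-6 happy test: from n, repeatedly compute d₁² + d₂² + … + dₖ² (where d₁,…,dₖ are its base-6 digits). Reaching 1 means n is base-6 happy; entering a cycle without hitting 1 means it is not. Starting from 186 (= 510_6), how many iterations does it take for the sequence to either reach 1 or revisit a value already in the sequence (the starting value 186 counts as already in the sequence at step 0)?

186 = (5,1,0)_6 → 26
26 = (4,2)_6 → 20
20 = (3,2)_6 → 13
13 = (2,1)_6 → 5
5 = (5)_6 → 25
25 = (4,1)_6 → 17
17 = (2,5)_6 → 29
29 = (4,5)_6 → 41
41 = (1,0,5)_6 → 26  — 26 repeats.
That took 9 steps.

9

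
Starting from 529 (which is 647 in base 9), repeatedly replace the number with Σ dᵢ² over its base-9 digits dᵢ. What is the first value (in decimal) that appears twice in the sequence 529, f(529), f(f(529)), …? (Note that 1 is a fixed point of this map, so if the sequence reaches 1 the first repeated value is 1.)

1

529 = (6,4,7)_9 → 6² + 4² + 7² = 101
101 = (1,2,2)_9 → 1² + 2² + 2² = 9
9 = (1,0)_9 → 1² + 0² = 1  — reached the fixed point 1.
1 → 1, so 1 is the first repeated value.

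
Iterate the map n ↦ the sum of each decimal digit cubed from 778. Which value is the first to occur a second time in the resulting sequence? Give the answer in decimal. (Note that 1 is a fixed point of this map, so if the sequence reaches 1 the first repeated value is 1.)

1

778 → 7³ + 7³ + 8³ = 1198
1198 → 1³ + 1³ + 9³ + 8³ = 1243
1243 → 1³ + 2³ + 4³ + 3³ = 100
100 → 1³ + 0³ + 0³ = 1  — reached the fixed point 1.
1 → 1, so 1 is the first repeated value.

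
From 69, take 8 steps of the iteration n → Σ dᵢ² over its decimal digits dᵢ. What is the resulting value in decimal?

69 → 117
117 → 51
51 → 26
26 → 40
40 → 16
16 → 37
37 → 58
58 → 89

89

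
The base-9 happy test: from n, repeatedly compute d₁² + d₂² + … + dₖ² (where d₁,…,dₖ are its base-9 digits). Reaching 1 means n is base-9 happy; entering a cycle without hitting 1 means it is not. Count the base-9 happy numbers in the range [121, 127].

2

121: 121 → 33 → 45 → 25 → 53 → 89 → 65 → 53  (repeats 53)
122: 122 → 42 → 52 → 74 → 68 → 74  (repeats 74)
123: 123 → 53 → 89 → 65 → 53  (repeats 53)
124: 124 → 66 → 58 → 52 → 74 → 68 → 74  (repeats 74)
125: 125 → 81 → 1  (reaches 1)
126: 126 → 26 → 68 → 74 → 68  (repeats 68)
127: 127 → 27 → 9 → 1  (reaches 1)
base-9 happy: 125, 127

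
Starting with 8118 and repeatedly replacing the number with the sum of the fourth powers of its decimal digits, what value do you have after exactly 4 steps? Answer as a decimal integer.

8118 → 8⁴ + 1⁴ + 1⁴ + 8⁴ = 8194
8194 → 8⁴ + 1⁴ + 9⁴ + 4⁴ = 10914
10914 → 1⁴ + 0⁴ + 9⁴ + 1⁴ + 4⁴ = 6819
6819 → 6⁴ + 8⁴ + 1⁴ + 9⁴ = 11954

11954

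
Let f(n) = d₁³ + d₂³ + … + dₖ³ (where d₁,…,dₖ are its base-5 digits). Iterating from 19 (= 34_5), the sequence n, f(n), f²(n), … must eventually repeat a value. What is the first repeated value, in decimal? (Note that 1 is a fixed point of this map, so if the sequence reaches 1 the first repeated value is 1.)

9

19 = (3,4)_5 → 3³ + 4³ = 91
91 = (3,3,1)_5 → 3³ + 3³ + 1³ = 55
55 = (2,1,0)_5 → 2³ + 1³ + 0³ = 9
9 = (1,4)_5 → 1³ + 4³ = 65
65 = (2,3,0)_5 → 2³ + 3³ + 0³ = 35
35 = (1,2,0)_5 → 1³ + 2³ + 0³ = 9  — 9 already appeared earlier.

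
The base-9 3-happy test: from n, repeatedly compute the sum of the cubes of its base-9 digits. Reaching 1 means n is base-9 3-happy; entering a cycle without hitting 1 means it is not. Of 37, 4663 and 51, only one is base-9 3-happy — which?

37: 37 → 65 → 351 → 91 → 3 → 27 → 27  — repeats 27 (not base-9 3-happy)
4663: 4663 → 369 → 189 → 35 → 539 → 853 → 409 → 189  — repeats 189 (not base-9 3-happy)
51: 51 → 341 → 577 → 345 → 99 → 9 → 1  — reaches 1 (base-9 3-happy)

51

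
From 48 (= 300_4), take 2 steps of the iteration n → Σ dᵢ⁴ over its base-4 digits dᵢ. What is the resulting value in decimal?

48 = (3,0,0)_4 → 3⁴ + 0⁴ + 0⁴ = 81 + 0 + 0 = 81
81 = (1,1,0,1)_4 → 1⁴ + 1⁴ + 0⁴ + 1⁴ = 1 + 1 + 0 + 1 = 3

3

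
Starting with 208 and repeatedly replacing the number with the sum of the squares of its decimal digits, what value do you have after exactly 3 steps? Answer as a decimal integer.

208 → 2² + 0² + 8² = 4 + 0 + 64 = 68
68 → 6² + 8² = 36 + 64 = 100
100 → 1² + 0² + 0² = 1 + 0 + 0 = 1

1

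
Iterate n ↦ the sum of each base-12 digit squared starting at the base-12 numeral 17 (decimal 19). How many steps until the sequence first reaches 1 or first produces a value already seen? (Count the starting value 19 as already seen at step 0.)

19 = (1,7)_12 → 1² + 7² = 50
50 = (4,2)_12 → 4² + 2² = 20
20 = (1,8)_12 → 1² + 8² = 65
65 = (5,5)_12 → 5² + 5² = 50  — 50 repeats.
That took 4 steps.

4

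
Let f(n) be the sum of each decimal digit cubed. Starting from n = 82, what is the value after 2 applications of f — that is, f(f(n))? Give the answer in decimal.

82 → 8³ + 2³ = 520
520 → 5³ + 2³ + 0³ = 133

133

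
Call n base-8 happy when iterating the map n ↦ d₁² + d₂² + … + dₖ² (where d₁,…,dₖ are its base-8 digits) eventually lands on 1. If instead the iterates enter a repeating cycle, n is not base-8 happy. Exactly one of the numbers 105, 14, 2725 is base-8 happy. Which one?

105

105: 105 → 27 → 18 → 8 → 1  — reaches 1 (base-8 happy)
14: 14 → 37 → 41 → 26 → 13 → 26  — repeats 26 (not base-8 happy)
2725: 2725 → 70 → 37 → 41 → 26 → 13 → 26  — repeats 26 (not base-8 happy)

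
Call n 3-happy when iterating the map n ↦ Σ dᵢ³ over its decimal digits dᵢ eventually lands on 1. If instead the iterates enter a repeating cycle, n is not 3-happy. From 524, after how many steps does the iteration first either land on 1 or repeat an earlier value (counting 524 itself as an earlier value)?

4

524 → 197
197 → 1073
1073 → 371
371 → 371  — 371 repeats.
That took 4 steps.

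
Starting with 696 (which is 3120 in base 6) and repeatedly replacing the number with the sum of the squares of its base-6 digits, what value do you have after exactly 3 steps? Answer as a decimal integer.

5

696 = (3,1,2,0)_6 → 3² + 1² + 2² + 0² = 9 + 1 + 4 + 0 = 14
14 = (2,2)_6 → 2² + 2² = 4 + 4 = 8
8 = (1,2)_6 → 1² + 2² = 1 + 4 = 5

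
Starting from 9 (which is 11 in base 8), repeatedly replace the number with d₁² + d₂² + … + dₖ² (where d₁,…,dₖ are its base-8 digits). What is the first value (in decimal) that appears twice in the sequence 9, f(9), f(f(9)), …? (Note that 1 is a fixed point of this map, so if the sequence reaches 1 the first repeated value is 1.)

4

9 = (1,1)_8 → 1² + 1² = 2
2 = (2)_8 → 2² = 4
4 = (4)_8 → 4² = 16
16 = (2,0)_8 → 2² + 0² = 4  — 4 already appeared earlier.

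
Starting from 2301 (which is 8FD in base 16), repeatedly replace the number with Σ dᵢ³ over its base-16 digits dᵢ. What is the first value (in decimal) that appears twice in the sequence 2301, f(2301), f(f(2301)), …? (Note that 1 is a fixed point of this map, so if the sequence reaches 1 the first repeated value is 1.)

2736

2301 = (8,15,13)_16 → 6084
6084 = (1,7,12,4)_16 → 2136
2136 = (8,5,8)_16 → 1149
1149 = (4,7,13)_16 → 2604
2604 = (10,2,12)_16 → 2736
2736 = (10,11,0)_16 → 2331
2331 = (9,1,11)_16 → 2061
2061 = (8,0,13)_16 → 2709
2709 = (10,9,5)_16 → 1854
1854 = (7,3,14)_16 → 3114
3114 = (12,2,10)_16 → 2736  — 2736 already appeared earlier.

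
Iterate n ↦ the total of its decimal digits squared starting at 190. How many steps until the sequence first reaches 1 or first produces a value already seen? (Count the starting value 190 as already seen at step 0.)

190 → 1² + 9² + 0² = 1 + 81 + 0 = 82
82 → 8² + 2² = 64 + 4 = 68
68 → 6² + 8² = 36 + 64 = 100
100 → 1² + 0² + 0² = 1 + 0 + 0 = 1  — reached 1.
That took 4 steps.

4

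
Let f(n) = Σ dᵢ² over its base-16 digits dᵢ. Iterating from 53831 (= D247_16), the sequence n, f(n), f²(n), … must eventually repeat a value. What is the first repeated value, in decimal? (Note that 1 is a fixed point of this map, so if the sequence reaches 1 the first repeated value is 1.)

53831 = (13,2,4,7)_16 → 13² + 2² + 4² + 7² = 169 + 4 + 16 + 49 = 238
238 = (14,14)_16 → 14² + 14² = 196 + 196 = 392
392 = (1,8,8)_16 → 1² + 8² + 8² = 1 + 64 + 64 = 129
129 = (8,1)_16 → 8² + 1² = 64 + 1 = 65
65 = (4,1)_16 → 4² + 1² = 16 + 1 = 17
17 = (1,1)_16 → 1² + 1² = 1 + 1 = 2
2 = (2)_16 → 2² = 4
4 = (4)_16 → 4² = 16
16 = (1,0)_16 → 1² + 0² = 1 + 0 = 1  — reached the fixed point 1.
1 → 1, so 1 is the first repeated value.

1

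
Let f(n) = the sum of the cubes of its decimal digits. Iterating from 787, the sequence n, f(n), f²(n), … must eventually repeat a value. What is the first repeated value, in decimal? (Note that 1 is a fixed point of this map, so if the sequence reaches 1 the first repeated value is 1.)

787 → 1198
1198 → 1243
1243 → 100
100 → 1  — reached the fixed point 1.
1 → 1, so 1 is the first repeated value.

1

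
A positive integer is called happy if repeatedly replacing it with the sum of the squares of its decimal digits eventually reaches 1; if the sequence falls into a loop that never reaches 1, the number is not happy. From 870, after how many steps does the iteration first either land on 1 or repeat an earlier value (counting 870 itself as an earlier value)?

12

870 → 8² + 7² + 0² = 113
113 → 1² + 1² + 3² = 11
11 → 1² + 1² = 2
2 → 2² = 4
4 → 4² = 16
16 → 1² + 6² = 37
37 → 3² + 7² = 58
58 → 5² + 8² = 89
89 → 8² + 9² = 145
145 → 1² + 4² + 5² = 42
42 → 4² + 2² = 20
20 → 2² + 0² = 4  — 4 repeats.
That took 12 steps.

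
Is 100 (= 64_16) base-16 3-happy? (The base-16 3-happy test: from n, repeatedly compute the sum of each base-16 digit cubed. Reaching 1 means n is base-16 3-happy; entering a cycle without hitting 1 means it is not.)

base-16 3-happy

100 = (6,4)_16 → 6³ + 4³ = 216 + 64 = 280
280 = (1,1,8)_16 → 1³ + 1³ + 8³ = 1 + 1 + 512 = 514
514 = (2,0,2)_16 → 2³ + 0³ + 2³ = 8 + 0 + 8 = 16
16 = (1,0)_16 → 1³ + 0³ = 1 + 0 = 1  — reached 1.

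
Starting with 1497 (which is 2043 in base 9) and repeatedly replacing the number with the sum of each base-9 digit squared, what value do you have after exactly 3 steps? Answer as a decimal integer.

17

1497 = (2,0,4,3)_9 → 2² + 0² + 4² + 3² = 4 + 0 + 16 + 9 = 29
29 = (3,2)_9 → 3² + 2² = 9 + 4 = 13
13 = (1,4)_9 → 1² + 4² = 1 + 16 = 17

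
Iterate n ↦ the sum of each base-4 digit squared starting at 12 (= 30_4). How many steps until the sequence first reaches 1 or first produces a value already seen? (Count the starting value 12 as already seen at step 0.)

12 = (3,0)_4 → 3² + 0² = 9 + 0 = 9
9 = (2,1)_4 → 2² + 1² = 4 + 1 = 5
5 = (1,1)_4 → 1² + 1² = 1 + 1 = 2
2 = (2)_4 → 2² = 4
4 = (1,0)_4 → 1² + 0² = 1 + 0 = 1  — reached 1.
That took 5 steps.

5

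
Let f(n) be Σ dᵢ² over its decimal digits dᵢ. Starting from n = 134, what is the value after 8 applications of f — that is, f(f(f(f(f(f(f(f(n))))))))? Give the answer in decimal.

42

134 → 1² + 3² + 4² = 26
26 → 2² + 6² = 40
40 → 4² + 0² = 16
16 → 1² + 6² = 37
37 → 3² + 7² = 58
58 → 5² + 8² = 89
89 → 8² + 9² = 145
145 → 1² + 4² + 5² = 42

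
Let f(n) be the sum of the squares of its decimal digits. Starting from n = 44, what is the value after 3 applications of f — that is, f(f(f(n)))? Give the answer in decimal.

10

44 → 4² + 4² = 16 + 16 = 32
32 → 3² + 2² = 9 + 4 = 13
13 → 1² + 3² = 1 + 9 = 10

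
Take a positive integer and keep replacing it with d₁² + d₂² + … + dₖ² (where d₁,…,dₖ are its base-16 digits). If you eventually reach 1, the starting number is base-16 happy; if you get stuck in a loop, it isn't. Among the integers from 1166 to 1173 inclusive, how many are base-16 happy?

4

1166: 1166 → 276 → 18 → 5 → 25 → 82 → 29 → 170 → 200 → 208 → 169 → 181 → 146 → 85 → 50 → 13 → 169  — not base-16 happy
1167: 1167 → 305 → 11 → 121 → 130 → 68 → 32 → 4 → 16 → 1  — base-16 happy
1168: 1168 → 97 → 37 → 29 → 170 → 200 → 208 → 169 → 181 → 146 → 85 → 50 → 13 → 169  — not base-16 happy
1169: 1169 → 98 → 40 → 68 → 32 → 4 → 16 → 1  — base-16 happy
1170: 1170 → 101 → 61 → 178 → 125 → 218 → 269 → 170 → 200 → 208 → 169 → 181 → 146 → 85 → 50 → 13 → 169  — not base-16 happy
1171: 1171 → 106 → 136 → 128 → 64 → 16 → 1  — base-16 happy
1172: 1172 → 113 → 50 → 13 → 169 → 181 → 146 → 85 → 50  — not base-16 happy
1173: 1173 → 122 → 149 → 106 → 136 → 128 → 64 → 16 → 1  — base-16 happy
base-16 happy: 1167, 1169, 1171, 1173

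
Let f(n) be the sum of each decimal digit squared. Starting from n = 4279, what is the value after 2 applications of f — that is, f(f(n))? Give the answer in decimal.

4279 → 4² + 2² + 7² + 9² = 150
150 → 1² + 5² + 0² = 26

26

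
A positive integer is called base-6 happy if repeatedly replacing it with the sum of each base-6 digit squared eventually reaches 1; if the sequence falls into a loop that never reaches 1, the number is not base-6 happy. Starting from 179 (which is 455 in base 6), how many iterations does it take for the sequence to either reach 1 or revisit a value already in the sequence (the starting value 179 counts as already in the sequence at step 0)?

179 = (4,5,5)_6 → 4² + 5² + 5² = 16 + 25 + 25 = 66
66 = (1,5,0)_6 → 1² + 5² + 0² = 1 + 25 + 0 = 26
26 = (4,2)_6 → 4² + 2² = 16 + 4 = 20
20 = (3,2)_6 → 3² + 2² = 9 + 4 = 13
13 = (2,1)_6 → 2² + 1² = 4 + 1 = 5
5 = (5)_6 → 5² = 25
25 = (4,1)_6 → 4² + 1² = 16 + 1 = 17
17 = (2,5)_6 → 2² + 5² = 4 + 25 = 29
29 = (4,5)_6 → 4² + 5² = 16 + 25 = 41
41 = (1,0,5)_6 → 1² + 0² + 5² = 1 + 0 + 25 = 26  — 26 repeats.
That took 10 steps.

10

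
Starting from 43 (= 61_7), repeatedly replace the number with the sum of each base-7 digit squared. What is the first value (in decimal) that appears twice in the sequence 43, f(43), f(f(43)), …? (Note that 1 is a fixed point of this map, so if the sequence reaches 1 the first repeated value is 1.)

43 = (6,1)_7 → 6² + 1² = 36 + 1 = 37
37 = (5,2)_7 → 5² + 2² = 25 + 4 = 29
29 = (4,1)_7 → 4² + 1² = 16 + 1 = 17
17 = (2,3)_7 → 2² + 3² = 4 + 9 = 13
13 = (1,6)_7 → 1² + 6² = 1 + 36 = 37  — 37 already appeared earlier.

37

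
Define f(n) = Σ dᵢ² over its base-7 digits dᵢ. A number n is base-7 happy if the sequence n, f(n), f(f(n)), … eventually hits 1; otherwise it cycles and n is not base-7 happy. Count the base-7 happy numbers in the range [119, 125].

1

119: 119 → 13 → 37 → 29 → 17 → 13  — not base-7 happy
120: 120 → 14 → 4 → 16 → 8 → 2 → 4  — not base-7 happy
121: 121 → 17 → 13 → 37 → 29 → 17  — not base-7 happy
122: 122 → 22 → 10 → 10  — not base-7 happy
123: 123 → 29 → 17 → 13 → 37 → 29  — not base-7 happy
124: 124 → 38 → 34 → 52 → 10 → 10  — not base-7 happy
125: 125 → 49 → 1  — base-7 happy
base-7 happy: 125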